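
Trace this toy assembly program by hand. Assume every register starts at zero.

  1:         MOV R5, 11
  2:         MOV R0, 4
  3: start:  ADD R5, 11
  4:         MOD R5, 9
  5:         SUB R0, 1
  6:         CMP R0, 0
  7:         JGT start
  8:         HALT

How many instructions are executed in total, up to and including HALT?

23

MOV R5, 11 → R5=11
MOV R0, 4 → R0=4
ADD R5, 11 → R5=11+11=22
MOD R5, 9 → R5=22%9=4
SUB R0, 1 → R0=4-1=3
CMP R0, 0  (cmp 3,0)
JGT start: taken
ADD R5, 11 → R5=4+11=15
MOD R5, 9 → R5=15%9=6
SUB R0, 1 → R0=3-1=2
CMP R0, 0  (cmp 2,0)
JGT start: taken
ADD R5, 11 → R5=6+11=17
MOD R5, 9 → R5=17%9=8
SUB R0, 1 → R0=2-1=1
CMP R0, 0  (cmp 1,0)
JGT start: taken
ADD R5, 11 → R5=8+11=19
MOD R5, 9 → R5=19%9=1
SUB R0, 1 → R0=1-1=0
CMP R0, 0  (cmp 0,0)
JGT start: not taken
halt.
Total executed instructions: 23.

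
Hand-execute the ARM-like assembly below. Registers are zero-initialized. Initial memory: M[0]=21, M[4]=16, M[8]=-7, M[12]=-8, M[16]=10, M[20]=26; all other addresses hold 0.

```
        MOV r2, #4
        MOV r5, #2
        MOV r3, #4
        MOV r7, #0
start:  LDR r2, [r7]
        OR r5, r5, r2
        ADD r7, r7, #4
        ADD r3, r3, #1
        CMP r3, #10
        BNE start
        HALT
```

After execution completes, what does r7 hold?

MOV r2, #4 → r2=4
MOV r5, #2 → r5=2
MOV r3, #4 → r3=4
MOV r7, #0 → r7=0
LDR r2, [r7] → r2=M[0]=21
OR r5, r5, r2 → r5=2|21=23
ADD r7, r7, #4 → r7=0+4=4
ADD r3, r3, #1 → r3=4+1=5
CMP r3, #10  (cmp 5,10)
BNE start: taken
LDR r2, [r7] → r2=M[4]=16
OR r5, r5, r2 → r5=23|16=23
ADD r7, r7, #4 → r7=4+4=8
ADD r3, r3, #1 → r3=5+1=6
CMP r3, #10  (cmp 6,10)
BNE start: taken
LDR r2, [r7] → r2=M[8]=-7
OR r5, r5, r2 → r5=23|(-7)=-1
ADD r7, r7, #4 → r7=8+4=12
ADD r3, r3, #1 → r3=6+1=7
CMP r3, #10  (cmp 7,10)
BNE start: taken
LDR r2, [r7] → r2=M[12]=-8
OR r5, r5, r2 → r5=(-1)|(-8)=-1
ADD r7, r7, #4 → r7=12+4=16
ADD r3, r3, #1 → r3=7+1=8
CMP r3, #10  (cmp 8,10)
BNE start: taken
LDR r2, [r7] → r2=M[16]=10
OR r5, r5, r2 → r5=(-1)|10=-1
ADD r7, r7, #4 → r7=16+4=20
ADD r3, r3, #1 → r3=8+1=9
CMP r3, #10  (cmp 9,10)
BNE start: taken
LDR r2, [r7] → r2=M[20]=26
OR r5, r5, r2 → r5=(-1)|26=-1
ADD r7, r7, #4 → r7=20+4=24
ADD r3, r3, #1 → r3=9+1=10
CMP r3, #10  (cmp 10,10)
BNE start: not taken
halt.

24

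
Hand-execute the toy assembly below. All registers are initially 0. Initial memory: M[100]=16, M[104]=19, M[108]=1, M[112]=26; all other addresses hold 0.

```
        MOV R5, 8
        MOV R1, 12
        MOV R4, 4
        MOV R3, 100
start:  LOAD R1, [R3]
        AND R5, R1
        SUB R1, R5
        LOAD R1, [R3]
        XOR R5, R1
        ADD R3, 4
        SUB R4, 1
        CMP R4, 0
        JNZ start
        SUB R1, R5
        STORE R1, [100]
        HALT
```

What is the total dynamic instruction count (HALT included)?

after MOV R5, 8: R5=8
after MOV R1, 12: R1=12
after MOV R4, 4: R4=4
after MOV R3, 100: R3=100
after LOAD R1, [R3]: R1=M[100]=16
after AND R5, R1: R5=8&16=0
after SUB R1, R5: R1=16-0=16
after LOAD R1, [R3]: R1=M[100]=16
after XOR R5, R1: R5=0^16=16
after ADD R3, 4: R3=100+4=104
after SUB R4, 1: R4=4-1=3
CMP R4, 0  (cmp 3,0)
JNZ start: taken
after LOAD R1, [R3]: R1=M[104]=19
after AND R5, R1: R5=16&19=16
after SUB R1, R5: R1=19-16=3
after LOAD R1, [R3]: R1=M[104]=19
after XOR R5, R1: R5=16^19=3
after ADD R3, 4: R3=104+4=108
after SUB R4, 1: R4=3-1=2
CMP R4, 0  (cmp 2,0)
JNZ start: taken
after LOAD R1, [R3]: R1=M[108]=1
after AND R5, R1: R5=3&1=1
after SUB R1, R5: R1=1-1=0
after LOAD R1, [R3]: R1=M[108]=1
after XOR R5, R1: R5=1^1=0
after ADD R3, 4: R3=108+4=112
after SUB R4, 1: R4=2-1=1
CMP R4, 0  (cmp 1,0)
JNZ start: taken
after LOAD R1, [R3]: R1=M[112]=26
after AND R5, R1: R5=0&26=0
after SUB R1, R5: R1=26-0=26
after LOAD R1, [R3]: R1=M[112]=26
after XOR R5, R1: R5=0^26=26
after ADD R3, 4: R3=112+4=116
after SUB R4, 1: R4=1-1=0
CMP R4, 0  (cmp 0,0)
JNZ start: not taken
after SUB R1, R5: R1=26-26=0
STORE R1, [100] → M[100]=0
halt.
Total executed instructions: 43.

43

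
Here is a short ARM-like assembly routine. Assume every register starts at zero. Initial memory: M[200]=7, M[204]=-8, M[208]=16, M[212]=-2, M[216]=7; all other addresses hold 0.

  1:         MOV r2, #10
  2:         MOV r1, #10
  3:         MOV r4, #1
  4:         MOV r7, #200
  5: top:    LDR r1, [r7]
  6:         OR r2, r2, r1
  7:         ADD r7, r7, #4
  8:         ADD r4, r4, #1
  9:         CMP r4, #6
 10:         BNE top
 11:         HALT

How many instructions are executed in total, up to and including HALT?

MOV r2, #10 → r2=10
MOV r1, #10 → r1=10
MOV r4, #1 → r4=1
MOV r7, #200 → r7=200
LDR r1, [r7] → r1=M[200]=7
OR r2, r2, r1 → r2=10|7=15
ADD r7, r7, #4 → r7=200+4=204
ADD r4, r4, #1 → r4=1+1=2
CMP r4, #6  (cmp 2,6)
BNE top: taken
LDR r1, [r7] → r1=M[204]=-8
OR r2, r2, r1 → r2=15|(-8)=-1
ADD r7, r7, #4 → r7=204+4=208
ADD r4, r4, #1 → r4=2+1=3
CMP r4, #6  (cmp 3,6)
BNE top: taken
LDR r1, [r7] → r1=M[208]=16
OR r2, r2, r1 → r2=(-1)|16=-1
ADD r7, r7, #4 → r7=208+4=212
ADD r4, r4, #1 → r4=3+1=4
CMP r4, #6  (cmp 4,6)
BNE top: taken
LDR r1, [r7] → r1=M[212]=-2
OR r2, r2, r1 → r2=(-1)|(-2)=-1
ADD r7, r7, #4 → r7=212+4=216
ADD r4, r4, #1 → r4=4+1=5
CMP r4, #6  (cmp 5,6)
BNE top: taken
LDR r1, [r7] → r1=M[216]=7
OR r2, r2, r1 → r2=(-1)|7=-1
ADD r7, r7, #4 → r7=216+4=220
ADD r4, r4, #1 → r4=5+1=6
CMP r4, #6  (cmp 6,6)
BNE top: not taken
halt.
Total executed instructions: 35.

35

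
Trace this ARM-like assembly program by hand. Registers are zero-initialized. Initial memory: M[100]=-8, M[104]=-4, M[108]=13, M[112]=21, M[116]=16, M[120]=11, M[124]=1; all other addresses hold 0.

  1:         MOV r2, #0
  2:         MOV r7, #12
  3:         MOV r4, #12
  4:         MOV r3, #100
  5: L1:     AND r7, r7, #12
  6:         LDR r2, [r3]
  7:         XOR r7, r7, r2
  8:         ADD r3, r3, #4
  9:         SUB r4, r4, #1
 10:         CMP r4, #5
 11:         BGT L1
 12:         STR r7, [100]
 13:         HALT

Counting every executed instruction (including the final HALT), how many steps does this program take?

after MOV r2, #0: r2=0
after MOV r7, #12: r7=12
after MOV r4, #12: r4=12
after MOV r3, #100: r3=100
after AND r7, r7, #12: r7=12&12=12
after LDR r2, [r3]: r2=M[100]=-8
after XOR r7, r7, r2: r7=12^(-8)=-12
after ADD r3, r3, #4: r3=100+4=104
after SUB r4, r4, #1: r4=12-1=11
CMP r4, #5  (cmp 11,5)
BGT L1: taken
after AND r7, r7, #12: r7=(-12)&12=4
after LDR r2, [r3]: r2=M[104]=-4
after XOR r7, r7, r2: r7=4^(-4)=-8
after ADD r3, r3, #4: r3=104+4=108
after SUB r4, r4, #1: r4=11-1=10
CMP r4, #5  (cmp 10,5)
BGT L1: taken
after AND r7, r7, #12: r7=(-8)&12=8
after LDR r2, [r3]: r2=M[108]=13
after XOR r7, r7, r2: r7=8^13=5
after ADD r3, r3, #4: r3=108+4=112
after SUB r4, r4, #1: r4=10-1=9
CMP r4, #5  (cmp 9,5)
BGT L1: taken
after AND r7, r7, #12: r7=5&12=4
after LDR r2, [r3]: r2=M[112]=21
after XOR r7, r7, r2: r7=4^21=17
after ADD r3, r3, #4: r3=112+4=116
after SUB r4, r4, #1: r4=9-1=8
CMP r4, #5  (cmp 8,5)
BGT L1: taken
after AND r7, r7, #12: r7=17&12=0
after LDR r2, [r3]: r2=M[116]=16
after XOR r7, r7, r2: r7=0^16=16
after ADD r3, r3, #4: r3=116+4=120
after SUB r4, r4, #1: r4=8-1=7
CMP r4, #5  (cmp 7,5)
BGT L1: taken
after AND r7, r7, #12: r7=16&12=0
after LDR r2, [r3]: r2=M[120]=11
after XOR r7, r7, r2: r7=0^11=11
after ADD r3, r3, #4: r3=120+4=124
after SUB r4, r4, #1: r4=7-1=6
CMP r4, #5  (cmp 6,5)
BGT L1: taken
after AND r7, r7, #12: r7=11&12=8
after LDR r2, [r3]: r2=M[124]=1
after XOR r7, r7, r2: r7=8^1=9
after ADD r3, r3, #4: r3=124+4=128
after SUB r4, r4, #1: r4=6-1=5
CMP r4, #5  (cmp 5,5)
BGT L1: not taken
STR r7, [100] → M[100]=9
halt.
Total executed instructions: 55.

55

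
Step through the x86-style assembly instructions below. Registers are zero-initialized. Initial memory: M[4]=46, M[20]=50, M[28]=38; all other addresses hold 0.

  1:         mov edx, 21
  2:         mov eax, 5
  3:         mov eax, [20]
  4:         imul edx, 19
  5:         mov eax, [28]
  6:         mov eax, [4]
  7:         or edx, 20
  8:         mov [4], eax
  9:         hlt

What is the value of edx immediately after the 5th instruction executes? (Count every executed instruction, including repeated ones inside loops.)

399

mov edx, 21 → edx=21
mov eax, 5 → eax=5
mov eax, [20] → eax=M[20]=50
imul edx, 19 → edx=21*19=399
mov eax, [28] → eax=M[28]=38
After step 5: edx = 399.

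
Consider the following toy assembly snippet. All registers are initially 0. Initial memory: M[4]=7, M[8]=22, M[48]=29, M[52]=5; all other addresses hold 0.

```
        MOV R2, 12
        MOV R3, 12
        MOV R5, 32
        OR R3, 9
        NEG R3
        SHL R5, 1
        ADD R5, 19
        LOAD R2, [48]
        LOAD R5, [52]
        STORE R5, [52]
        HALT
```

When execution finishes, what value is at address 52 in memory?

5

MOV R2, 12 → R2=12
MOV R3, 12 → R3=12
MOV R5, 32 → R5=32
OR R3, 9 → R3=12|9=13
NEG R3 → R3=-(13)=-13
SHL R5, 1 → R5=32<<1=64
ADD R5, 19 → R5=64+19=83
LOAD R2, [48] → R2=M[48]=29
LOAD R5, [52] → R5=M[52]=5
STORE R5, [52] → M[52]=5
halt.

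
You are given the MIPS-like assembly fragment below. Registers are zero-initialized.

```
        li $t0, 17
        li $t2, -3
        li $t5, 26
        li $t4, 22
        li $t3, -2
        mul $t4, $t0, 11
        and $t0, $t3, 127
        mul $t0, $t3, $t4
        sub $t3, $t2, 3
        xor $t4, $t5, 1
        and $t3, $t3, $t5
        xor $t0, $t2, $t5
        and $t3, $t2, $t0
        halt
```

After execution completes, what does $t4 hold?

27

$t0=17
$t2=-3
$t5=26
$t4=22
$t3=-2
$t4=17*11=187
$t0=(-2)&127=126
$t0=(-2)*187=-374
$t3=(-3)-3=-6
$t4=26^1=27
$t3=(-6)&26=26
$t0=(-3)^26=-25
$t3=(-3)&(-25)=-27
halt.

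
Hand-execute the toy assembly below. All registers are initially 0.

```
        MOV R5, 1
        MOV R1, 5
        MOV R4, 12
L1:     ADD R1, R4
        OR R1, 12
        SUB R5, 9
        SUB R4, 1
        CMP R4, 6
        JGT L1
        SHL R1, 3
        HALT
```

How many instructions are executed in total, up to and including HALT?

41

MOV R5, 1 → R5=1
MOV R1, 5 → R1=5
MOV R4, 12 → R4=12
ADD R1, R4 → R1=5+12=17
OR R1, 12 → R1=17|12=29
SUB R5, 9 → R5=1-9=-8
SUB R4, 1 → R4=12-1=11
CMP R4, 6  (cmp 11,6)
JGT L1: taken
ADD R1, R4 → R1=29+11=40
OR R1, 12 → R1=40|12=44
SUB R5, 9 → R5=(-8)-9=-17
SUB R4, 1 → R4=11-1=10
CMP R4, 6  (cmp 10,6)
JGT L1: taken
ADD R1, R4 → R1=44+10=54
OR R1, 12 → R1=54|12=62
SUB R5, 9 → R5=(-17)-9=-26
SUB R4, 1 → R4=10-1=9
CMP R4, 6  (cmp 9,6)
JGT L1: taken
ADD R1, R4 → R1=62+9=71
OR R1, 12 → R1=71|12=79
SUB R5, 9 → R5=(-26)-9=-35
SUB R4, 1 → R4=9-1=8
CMP R4, 6  (cmp 8,6)
JGT L1: taken
ADD R1, R4 → R1=79+8=87
OR R1, 12 → R1=87|12=95
SUB R5, 9 → R5=(-35)-9=-44
SUB R4, 1 → R4=8-1=7
CMP R4, 6  (cmp 7,6)
JGT L1: taken
ADD R1, R4 → R1=95+7=102
OR R1, 12 → R1=102|12=110
SUB R5, 9 → R5=(-44)-9=-53
SUB R4, 1 → R4=7-1=6
CMP R4, 6  (cmp 6,6)
JGT L1: not taken
SHL R1, 3 → R1=110<<3=880
halt.
Total executed instructions: 41.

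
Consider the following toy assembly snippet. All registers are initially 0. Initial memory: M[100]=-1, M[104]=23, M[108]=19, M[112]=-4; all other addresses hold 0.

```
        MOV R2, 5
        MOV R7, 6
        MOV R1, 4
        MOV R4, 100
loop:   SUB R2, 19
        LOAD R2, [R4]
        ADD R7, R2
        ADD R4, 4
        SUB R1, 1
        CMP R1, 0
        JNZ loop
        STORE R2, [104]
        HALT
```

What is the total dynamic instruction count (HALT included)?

MOV R2, 5 → R2=5
MOV R7, 6 → R7=6
MOV R1, 4 → R1=4
MOV R4, 100 → R4=100
SUB R2, 19 → R2=5-19=-14
LOAD R2, [R4] → R2=M[100]=-1
ADD R7, R2 → R7=6+(-1)=5
ADD R4, 4 → R4=100+4=104
SUB R1, 1 → R1=4-1=3
CMP R1, 0  (cmp 3,0)
JNZ loop: taken
SUB R2, 19 → R2=(-1)-19=-20
LOAD R2, [R4] → R2=M[104]=23
ADD R7, R2 → R7=5+23=28
ADD R4, 4 → R4=104+4=108
SUB R1, 1 → R1=3-1=2
CMP R1, 0  (cmp 2,0)
JNZ loop: taken
SUB R2, 19 → R2=23-19=4
LOAD R2, [R4] → R2=M[108]=19
ADD R7, R2 → R7=28+19=47
ADD R4, 4 → R4=108+4=112
SUB R1, 1 → R1=2-1=1
CMP R1, 0  (cmp 1,0)
JNZ loop: taken
SUB R2, 19 → R2=19-19=0
LOAD R2, [R4] → R2=M[112]=-4
ADD R7, R2 → R7=47+(-4)=43
ADD R4, 4 → R4=112+4=116
SUB R1, 1 → R1=1-1=0
CMP R1, 0  (cmp 0,0)
JNZ loop: not taken
STORE R2, [104] → M[104]=-4
halt.
Total executed instructions: 34.

34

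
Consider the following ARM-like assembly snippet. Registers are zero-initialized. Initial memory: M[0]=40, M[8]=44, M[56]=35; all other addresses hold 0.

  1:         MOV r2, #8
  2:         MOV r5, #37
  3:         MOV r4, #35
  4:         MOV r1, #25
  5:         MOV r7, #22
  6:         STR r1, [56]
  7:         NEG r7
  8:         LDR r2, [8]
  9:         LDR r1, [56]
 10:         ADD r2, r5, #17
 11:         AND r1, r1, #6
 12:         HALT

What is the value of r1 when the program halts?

0

r2=8
r5=37
r4=35
r1=25
r7=22
STR r1, [56] → M[56]=25
r7=-(22)=-22
r2=M[8]=44
r1=M[56]=25
r2=37+17=54
r1=25&6=0
halt.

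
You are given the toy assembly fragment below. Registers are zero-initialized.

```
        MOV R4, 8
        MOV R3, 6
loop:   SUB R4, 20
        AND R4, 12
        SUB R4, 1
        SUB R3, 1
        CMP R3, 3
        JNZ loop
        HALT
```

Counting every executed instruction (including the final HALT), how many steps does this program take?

21

MOV R4, 8 → R4=8
MOV R3, 6 → R3=6
SUB R4, 20 → R4=8-20=-12
AND R4, 12 → R4=(-12)&12=4
SUB R4, 1 → R4=4-1=3
SUB R3, 1 → R3=6-1=5
CMP R3, 3  (cmp 5,3)
JNZ loop: taken
SUB R4, 20 → R4=3-20=-17
AND R4, 12 → R4=(-17)&12=12
SUB R4, 1 → R4=12-1=11
SUB R3, 1 → R3=5-1=4
CMP R3, 3  (cmp 4,3)
JNZ loop: taken
SUB R4, 20 → R4=11-20=-9
AND R4, 12 → R4=(-9)&12=4
SUB R4, 1 → R4=4-1=3
SUB R3, 1 → R3=4-1=3
CMP R3, 3  (cmp 3,3)
JNZ loop: not taken
halt.
Total executed instructions: 21.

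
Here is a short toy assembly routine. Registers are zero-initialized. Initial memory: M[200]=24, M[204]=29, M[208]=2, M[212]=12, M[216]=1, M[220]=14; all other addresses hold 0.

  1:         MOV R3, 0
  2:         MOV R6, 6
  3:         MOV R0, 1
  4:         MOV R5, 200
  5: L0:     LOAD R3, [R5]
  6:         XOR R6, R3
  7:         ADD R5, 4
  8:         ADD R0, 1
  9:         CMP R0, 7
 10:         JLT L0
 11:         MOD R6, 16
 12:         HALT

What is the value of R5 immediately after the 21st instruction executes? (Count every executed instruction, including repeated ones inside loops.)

after MOV R3, 0: R3=0
after MOV R6, 6: R6=6
after MOV R0, 1: R0=1
after MOV R5, 200: R5=200
after LOAD R3, [R5]: R3=M[200]=24
after XOR R6, R3: R6=6^24=30
after ADD R5, 4: R5=200+4=204
after ADD R0, 1: R0=1+1=2
CMP R0, 7  (cmp 2,7)
JLT L0: taken
after LOAD R3, [R5]: R3=M[204]=29
after XOR R6, R3: R6=30^29=3
after ADD R5, 4: R5=204+4=208
after ADD R0, 1: R0=2+1=3
CMP R0, 7  (cmp 3,7)
JLT L0: taken
after LOAD R3, [R5]: R3=M[208]=2
after XOR R6, R3: R6=3^2=1
after ADD R5, 4: R5=208+4=212
after ADD R0, 1: R0=3+1=4
CMP R0, 7  (cmp 4,7)
After step 21: R5 = 212.

212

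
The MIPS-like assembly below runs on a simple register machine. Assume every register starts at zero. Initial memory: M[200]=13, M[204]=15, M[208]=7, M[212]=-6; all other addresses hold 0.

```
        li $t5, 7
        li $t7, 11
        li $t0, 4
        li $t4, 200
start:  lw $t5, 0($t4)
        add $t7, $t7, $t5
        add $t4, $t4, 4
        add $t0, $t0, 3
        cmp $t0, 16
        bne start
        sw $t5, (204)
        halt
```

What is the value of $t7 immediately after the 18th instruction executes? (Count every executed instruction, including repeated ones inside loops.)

46

after li $t5, 7: $t5=7
after li $t7, 11: $t7=11
after li $t0, 4: $t0=4
after li $t4, 200: $t4=200
after lw $t5, 0($t4): $t5=M[200]=13
after add $t7, $t7, $t5: $t7=11+13=24
after add $t4, $t4, 4: $t4=200+4=204
after add $t0, $t0, 3: $t0=4+3=7
cmp $t0, 16  (cmp 7,16)
bne start: taken
after lw $t5, 0($t4): $t5=M[204]=15
after add $t7, $t7, $t5: $t7=24+15=39
after add $t4, $t4, 4: $t4=204+4=208
after add $t0, $t0, 3: $t0=7+3=10
cmp $t0, 16  (cmp 10,16)
bne start: taken
after lw $t5, 0($t4): $t5=M[208]=7
after add $t7, $t7, $t5: $t7=39+7=46
After step 18: $t7 = 46.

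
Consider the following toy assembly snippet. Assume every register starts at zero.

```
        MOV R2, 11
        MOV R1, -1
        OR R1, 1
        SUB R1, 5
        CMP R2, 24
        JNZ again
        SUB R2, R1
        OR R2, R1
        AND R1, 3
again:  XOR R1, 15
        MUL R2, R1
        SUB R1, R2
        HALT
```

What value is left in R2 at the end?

after MOV R2, 11: R2=11
after MOV R1, -1: R1=-1
after OR R1, 1: R1=(-1)|1=-1
after SUB R1, 5: R1=(-1)-5=-6
CMP R2, 24  (cmp 11,24)
JNZ again: taken
after XOR R1, 15: R1=(-6)^15=-11
after MUL R2, R1: R2=11*(-11)=-121
after SUB R1, R2: R1=(-11)-(-121)=110
halt.

-121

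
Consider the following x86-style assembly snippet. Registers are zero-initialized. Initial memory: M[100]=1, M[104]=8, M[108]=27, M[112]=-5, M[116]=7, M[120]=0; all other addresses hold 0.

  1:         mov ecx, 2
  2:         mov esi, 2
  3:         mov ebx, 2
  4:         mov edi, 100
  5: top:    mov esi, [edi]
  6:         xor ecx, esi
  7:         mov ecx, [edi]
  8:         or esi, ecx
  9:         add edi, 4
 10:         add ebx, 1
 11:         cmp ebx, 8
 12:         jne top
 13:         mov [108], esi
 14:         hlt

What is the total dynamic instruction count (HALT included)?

54

mov ecx, 2 → ecx=2
mov esi, 2 → esi=2
mov ebx, 2 → ebx=2
mov edi, 100 → edi=100
mov esi, [edi] → esi=M[100]=1
xor ecx, esi → ecx=2^1=3
mov ecx, [edi] → ecx=M[100]=1
or esi, ecx → esi=1|1=1
add edi, 4 → edi=100+4=104
add ebx, 1 → ebx=2+1=3
cmp ebx, 8  (cmp 3,8)
jne top: taken
mov esi, [edi] → esi=M[104]=8
xor ecx, esi → ecx=1^8=9
mov ecx, [edi] → ecx=M[104]=8
or esi, ecx → esi=8|8=8
add edi, 4 → edi=104+4=108
add ebx, 1 → ebx=3+1=4
cmp ebx, 8  (cmp 4,8)
jne top: taken
mov esi, [edi] → esi=M[108]=27
xor ecx, esi → ecx=8^27=19
mov ecx, [edi] → ecx=M[108]=27
or esi, ecx → esi=27|27=27
add edi, 4 → edi=108+4=112
add ebx, 1 → ebx=4+1=5
cmp ebx, 8  (cmp 5,8)
jne top: taken
mov esi, [edi] → esi=M[112]=-5
xor ecx, esi → ecx=27^(-5)=-32
mov ecx, [edi] → ecx=M[112]=-5
or esi, ecx → esi=(-5)|(-5)=-5
add edi, 4 → edi=112+4=116
add ebx, 1 → ebx=5+1=6
cmp ebx, 8  (cmp 6,8)
jne top: taken
mov esi, [edi] → esi=M[116]=7
xor ecx, esi → ecx=(-5)^7=-4
mov ecx, [edi] → ecx=M[116]=7
or esi, ecx → esi=7|7=7
add edi, 4 → edi=116+4=120
add ebx, 1 → ebx=6+1=7
cmp ebx, 8  (cmp 7,8)
jne top: taken
mov esi, [edi] → esi=M[120]=0
xor ecx, esi → ecx=7^0=7
mov ecx, [edi] → ecx=M[120]=0
or esi, ecx → esi=0|0=0
add edi, 4 → edi=120+4=124
add ebx, 1 → ebx=7+1=8
cmp ebx, 8  (cmp 8,8)
jne top: not taken
mov [108], esi → M[108]=0
halt.
Total executed instructions: 54.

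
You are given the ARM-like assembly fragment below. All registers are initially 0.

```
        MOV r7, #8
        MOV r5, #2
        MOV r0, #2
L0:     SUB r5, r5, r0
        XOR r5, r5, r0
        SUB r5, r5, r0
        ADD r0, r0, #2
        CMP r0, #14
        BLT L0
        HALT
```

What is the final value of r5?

-84

MOV r7, #8 → r7=8
MOV r5, #2 → r5=2
MOV r0, #2 → r0=2
SUB r5, r5, r0 → r5=2-2=0
XOR r5, r5, r0 → r5=0^2=2
SUB r5, r5, r0 → r5=2-2=0
ADD r0, r0, #2 → r0=2+2=4
CMP r0, #14  (cmp 4,14)
BLT L0: taken
SUB r5, r5, r0 → r5=0-4=-4
XOR r5, r5, r0 → r5=(-4)^4=-8
SUB r5, r5, r0 → r5=(-8)-4=-12
ADD r0, r0, #2 → r0=4+2=6
CMP r0, #14  (cmp 6,14)
BLT L0: taken
SUB r5, r5, r0 → r5=(-12)-6=-18
XOR r5, r5, r0 → r5=(-18)^6=-24
SUB r5, r5, r0 → r5=(-24)-6=-30
ADD r0, r0, #2 → r0=6+2=8
CMP r0, #14  (cmp 8,14)
BLT L0: taken
SUB r5, r5, r0 → r5=(-30)-8=-38
XOR r5, r5, r0 → r5=(-38)^8=-46
SUB r5, r5, r0 → r5=(-46)-8=-54
ADD r0, r0, #2 → r0=8+2=10
CMP r0, #14  (cmp 10,14)
BLT L0: taken
SUB r5, r5, r0 → r5=(-54)-10=-64
XOR r5, r5, r0 → r5=(-64)^10=-54
SUB r5, r5, r0 → r5=(-54)-10=-64
ADD r0, r0, #2 → r0=10+2=12
CMP r0, #14  (cmp 12,14)
BLT L0: taken
SUB r5, r5, r0 → r5=(-64)-12=-76
XOR r5, r5, r0 → r5=(-76)^12=-72
SUB r5, r5, r0 → r5=(-72)-12=-84
ADD r0, r0, #2 → r0=12+2=14
CMP r0, #14  (cmp 14,14)
BLT L0: not taken
halt.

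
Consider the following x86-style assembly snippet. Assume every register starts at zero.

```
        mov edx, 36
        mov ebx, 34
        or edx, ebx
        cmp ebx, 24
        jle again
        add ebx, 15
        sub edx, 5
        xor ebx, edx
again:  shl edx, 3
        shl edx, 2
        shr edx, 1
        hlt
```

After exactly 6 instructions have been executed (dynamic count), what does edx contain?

38

mov edx, 36 → edx=36
mov ebx, 34 → ebx=34
or edx, ebx → edx=36|34=38
cmp ebx, 24  (cmp 34,24)
jle again: not taken
add ebx, 15 → ebx=34+15=49
After step 6: edx = 38.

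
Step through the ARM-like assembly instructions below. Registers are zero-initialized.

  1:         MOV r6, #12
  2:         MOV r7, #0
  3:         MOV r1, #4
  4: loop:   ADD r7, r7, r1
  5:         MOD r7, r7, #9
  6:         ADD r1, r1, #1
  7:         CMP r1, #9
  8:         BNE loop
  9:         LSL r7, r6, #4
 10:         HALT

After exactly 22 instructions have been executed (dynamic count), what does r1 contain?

8

r6=12
r7=0
r1=4
r7=0+4=4
r7=4%9=4
r1=4+1=5
CMP r1, #9  (cmp 5,9)
BNE loop: taken
r7=4+5=9
r7=9%9=0
r1=5+1=6
CMP r1, #9  (cmp 6,9)
BNE loop: taken
r7=0+6=6
r7=6%9=6
r1=6+1=7
CMP r1, #9  (cmp 7,9)
BNE loop: taken
r7=6+7=13
r7=13%9=4
r1=7+1=8
CMP r1, #9  (cmp 8,9)
After step 22: r1 = 8.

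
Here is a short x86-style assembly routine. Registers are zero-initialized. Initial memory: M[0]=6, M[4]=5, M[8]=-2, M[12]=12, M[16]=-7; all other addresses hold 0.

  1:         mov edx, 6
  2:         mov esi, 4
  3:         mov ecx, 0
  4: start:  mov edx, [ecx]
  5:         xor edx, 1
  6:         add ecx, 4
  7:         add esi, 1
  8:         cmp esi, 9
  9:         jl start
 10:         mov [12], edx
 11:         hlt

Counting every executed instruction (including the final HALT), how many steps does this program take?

35

edx=6
esi=4
ecx=0
edx=M[0]=6
edx=6^1=7
ecx=0+4=4
esi=4+1=5
cmp esi, 9  (cmp 5,9)
jl start: taken
edx=M[4]=5
edx=5^1=4
ecx=4+4=8
esi=5+1=6
cmp esi, 9  (cmp 6,9)
jl start: taken
edx=M[8]=-2
edx=(-2)^1=-1
ecx=8+4=12
esi=6+1=7
cmp esi, 9  (cmp 7,9)
jl start: taken
edx=M[12]=12
edx=12^1=13
ecx=12+4=16
esi=7+1=8
cmp esi, 9  (cmp 8,9)
jl start: taken
edx=M[16]=-7
edx=(-7)^1=-8
ecx=16+4=20
esi=8+1=9
cmp esi, 9  (cmp 9,9)
jl start: not taken
mov [12], edx → M[12]=-8
halt.
Total executed instructions: 35.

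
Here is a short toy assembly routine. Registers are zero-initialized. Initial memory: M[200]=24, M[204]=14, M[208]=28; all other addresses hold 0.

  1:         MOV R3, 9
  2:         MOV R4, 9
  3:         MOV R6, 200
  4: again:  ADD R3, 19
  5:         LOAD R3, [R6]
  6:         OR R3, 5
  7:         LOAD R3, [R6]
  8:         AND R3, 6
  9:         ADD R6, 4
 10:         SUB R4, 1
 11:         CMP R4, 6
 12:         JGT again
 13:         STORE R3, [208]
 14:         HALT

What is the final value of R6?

after MOV R3, 9: R3=9
after MOV R4, 9: R4=9
after MOV R6, 200: R6=200
after ADD R3, 19: R3=9+19=28
after LOAD R3, [R6]: R3=M[200]=24
after OR R3, 5: R3=24|5=29
after LOAD R3, [R6]: R3=M[200]=24
after AND R3, 6: R3=24&6=0
after ADD R6, 4: R6=200+4=204
after SUB R4, 1: R4=9-1=8
CMP R4, 6  (cmp 8,6)
JGT again: taken
after ADD R3, 19: R3=0+19=19
after LOAD R3, [R6]: R3=M[204]=14
after OR R3, 5: R3=14|5=15
after LOAD R3, [R6]: R3=M[204]=14
after AND R3, 6: R3=14&6=6
after ADD R6, 4: R6=204+4=208
after SUB R4, 1: R4=8-1=7
CMP R4, 6  (cmp 7,6)
JGT again: taken
after ADD R3, 19: R3=6+19=25
after LOAD R3, [R6]: R3=M[208]=28
after OR R3, 5: R3=28|5=29
after LOAD R3, [R6]: R3=M[208]=28
after AND R3, 6: R3=28&6=4
after ADD R6, 4: R6=208+4=212
after SUB R4, 1: R4=7-1=6
CMP R4, 6  (cmp 6,6)
JGT again: not taken
STORE R3, [208] → M[208]=4
halt.

212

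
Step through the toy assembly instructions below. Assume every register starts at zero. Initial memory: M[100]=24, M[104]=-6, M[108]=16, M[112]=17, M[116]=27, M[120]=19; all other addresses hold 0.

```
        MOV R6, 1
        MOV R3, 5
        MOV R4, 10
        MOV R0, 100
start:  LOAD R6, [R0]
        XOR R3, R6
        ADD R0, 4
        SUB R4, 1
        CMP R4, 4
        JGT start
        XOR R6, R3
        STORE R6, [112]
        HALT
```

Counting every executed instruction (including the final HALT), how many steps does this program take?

R6=1
R3=5
R4=10
R0=100
R6=M[100]=24
R3=5^24=29
R0=100+4=104
R4=10-1=9
CMP R4, 4  (cmp 9,4)
JGT start: taken
R6=M[104]=-6
R3=29^(-6)=-25
R0=104+4=108
R4=9-1=8
CMP R4, 4  (cmp 8,4)
JGT start: taken
R6=M[108]=16
R3=(-25)^16=-9
R0=108+4=112
R4=8-1=7
CMP R4, 4  (cmp 7,4)
JGT start: taken
R6=M[112]=17
R3=(-9)^17=-26
R0=112+4=116
R4=7-1=6
CMP R4, 4  (cmp 6,4)
JGT start: taken
R6=M[116]=27
R3=(-26)^27=-3
R0=116+4=120
R4=6-1=5
CMP R4, 4  (cmp 5,4)
JGT start: taken
R6=M[120]=19
R3=(-3)^19=-18
R0=120+4=124
R4=5-1=4
CMP R4, 4  (cmp 4,4)
JGT start: not taken
R6=19^(-18)=-3
STORE R6, [112] → M[112]=-3
halt.
Total executed instructions: 43.

43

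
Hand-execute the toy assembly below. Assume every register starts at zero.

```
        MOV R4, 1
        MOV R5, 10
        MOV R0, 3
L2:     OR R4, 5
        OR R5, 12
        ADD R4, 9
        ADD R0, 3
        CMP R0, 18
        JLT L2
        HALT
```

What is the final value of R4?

MOV R4, 1 → R4=1
MOV R5, 10 → R5=10
MOV R0, 3 → R0=3
OR R4, 5 → R4=1|5=5
OR R5, 12 → R5=10|12=14
ADD R4, 9 → R4=5+9=14
ADD R0, 3 → R0=3+3=6
CMP R0, 18  (cmp 6,18)
JLT L2: taken
OR R4, 5 → R4=14|5=15
OR R5, 12 → R5=14|12=14
ADD R4, 9 → R4=15+9=24
ADD R0, 3 → R0=6+3=9
CMP R0, 18  (cmp 9,18)
JLT L2: taken
OR R4, 5 → R4=24|5=29
OR R5, 12 → R5=14|12=14
ADD R4, 9 → R4=29+9=38
ADD R0, 3 → R0=9+3=12
CMP R0, 18  (cmp 12,18)
JLT L2: taken
OR R4, 5 → R4=38|5=39
OR R5, 12 → R5=14|12=14
ADD R4, 9 → R4=39+9=48
ADD R0, 3 → R0=12+3=15
CMP R0, 18  (cmp 15,18)
JLT L2: taken
OR R4, 5 → R4=48|5=53
OR R5, 12 → R5=14|12=14
ADD R4, 9 → R4=53+9=62
ADD R0, 3 → R0=15+3=18
CMP R0, 18  (cmp 18,18)
JLT L2: not taken
halt.

62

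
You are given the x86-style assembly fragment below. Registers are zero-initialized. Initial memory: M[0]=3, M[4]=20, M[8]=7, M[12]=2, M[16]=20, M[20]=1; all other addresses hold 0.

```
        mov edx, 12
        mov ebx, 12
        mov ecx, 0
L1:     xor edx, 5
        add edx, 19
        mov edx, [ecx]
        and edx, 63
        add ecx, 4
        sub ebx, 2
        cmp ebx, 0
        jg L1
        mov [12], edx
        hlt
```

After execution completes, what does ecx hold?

24

after mov edx, 12: edx=12
after mov ebx, 12: ebx=12
after mov ecx, 0: ecx=0
after xor edx, 5: edx=12^5=9
after add edx, 19: edx=9+19=28
after mov edx, [ecx]: edx=M[0]=3
after and edx, 63: edx=3&63=3
after add ecx, 4: ecx=0+4=4
after sub ebx, 2: ebx=12-2=10
cmp ebx, 0  (cmp 10,0)
jg L1: taken
after xor edx, 5: edx=3^5=6
after add edx, 19: edx=6+19=25
after mov edx, [ecx]: edx=M[4]=20
after and edx, 63: edx=20&63=20
after add ecx, 4: ecx=4+4=8
after sub ebx, 2: ebx=10-2=8
cmp ebx, 0  (cmp 8,0)
jg L1: taken
after xor edx, 5: edx=20^5=17
after add edx, 19: edx=17+19=36
after mov edx, [ecx]: edx=M[8]=7
after and edx, 63: edx=7&63=7
after add ecx, 4: ecx=8+4=12
after sub ebx, 2: ebx=8-2=6
cmp ebx, 0  (cmp 6,0)
jg L1: taken
after xor edx, 5: edx=7^5=2
after add edx, 19: edx=2+19=21
after mov edx, [ecx]: edx=M[12]=2
after and edx, 63: edx=2&63=2
after add ecx, 4: ecx=12+4=16
after sub ebx, 2: ebx=6-2=4
cmp ebx, 0  (cmp 4,0)
jg L1: taken
after xor edx, 5: edx=2^5=7
after add edx, 19: edx=7+19=26
after mov edx, [ecx]: edx=M[16]=20
after and edx, 63: edx=20&63=20
after add ecx, 4: ecx=16+4=20
after sub ebx, 2: ebx=4-2=2
cmp ebx, 0  (cmp 2,0)
jg L1: taken
after xor edx, 5: edx=20^5=17
after add edx, 19: edx=17+19=36
after mov edx, [ecx]: edx=M[20]=1
after and edx, 63: edx=1&63=1
after add ecx, 4: ecx=20+4=24
after sub ebx, 2: ebx=2-2=0
cmp ebx, 0  (cmp 0,0)
jg L1: not taken
mov [12], edx → M[12]=1
halt.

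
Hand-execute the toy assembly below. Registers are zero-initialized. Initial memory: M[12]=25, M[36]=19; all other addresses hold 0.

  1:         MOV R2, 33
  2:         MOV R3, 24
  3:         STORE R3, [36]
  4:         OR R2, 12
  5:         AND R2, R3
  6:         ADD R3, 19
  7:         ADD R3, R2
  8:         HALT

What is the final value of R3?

51

MOV R2, 33 → R2=33
MOV R3, 24 → R3=24
STORE R3, [36] → M[36]=24
OR R2, 12 → R2=33|12=45
AND R2, R3 → R2=45&24=8
ADD R3, 19 → R3=24+19=43
ADD R3, R2 → R3=43+8=51
halt.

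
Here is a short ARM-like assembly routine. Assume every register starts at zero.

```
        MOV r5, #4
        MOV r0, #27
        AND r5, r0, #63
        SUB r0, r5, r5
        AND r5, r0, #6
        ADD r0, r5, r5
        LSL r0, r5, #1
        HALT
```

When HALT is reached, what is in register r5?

MOV r5, #4 → r5=4
MOV r0, #27 → r0=27
AND r5, r0, #63 → r5=27&63=27
SUB r0, r5, r5 → r0=27-27=0
AND r5, r0, #6 → r5=0&6=0
ADD r0, r5, r5 → r0=0+0=0
LSL r0, r5, #1 → r0=0<<1=0
halt.

0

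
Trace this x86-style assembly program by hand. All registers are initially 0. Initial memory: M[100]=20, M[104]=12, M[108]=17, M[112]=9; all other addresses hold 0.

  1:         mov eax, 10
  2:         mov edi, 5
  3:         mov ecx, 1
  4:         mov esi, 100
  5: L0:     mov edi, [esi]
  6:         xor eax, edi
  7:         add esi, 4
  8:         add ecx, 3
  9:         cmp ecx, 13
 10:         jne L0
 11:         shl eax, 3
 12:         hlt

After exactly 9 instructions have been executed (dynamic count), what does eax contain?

eax=10
edi=5
ecx=1
esi=100
edi=M[100]=20
eax=10^20=30
esi=100+4=104
ecx=1+3=4
cmp ecx, 13  (cmp 4,13)
After step 9: eax = 30.

30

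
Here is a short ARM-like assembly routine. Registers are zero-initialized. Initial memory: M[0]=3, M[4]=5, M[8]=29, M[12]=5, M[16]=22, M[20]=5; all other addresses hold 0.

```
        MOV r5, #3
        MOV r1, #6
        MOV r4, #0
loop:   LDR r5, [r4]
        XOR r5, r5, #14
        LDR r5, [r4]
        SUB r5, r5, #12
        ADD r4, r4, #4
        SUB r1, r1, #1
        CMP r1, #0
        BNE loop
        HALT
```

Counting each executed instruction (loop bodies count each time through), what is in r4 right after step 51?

r5=3
r1=6
r4=0
r5=M[0]=3
r5=3^14=13
r5=M[0]=3
r5=3-12=-9
r4=0+4=4
r1=6-1=5
CMP r1, #0  (cmp 5,0)
BNE loop: taken
r5=M[4]=5
r5=5^14=11
r5=M[4]=5
r5=5-12=-7
r4=4+4=8
r1=5-1=4
CMP r1, #0  (cmp 4,0)
BNE loop: taken
r5=M[8]=29
r5=29^14=19
r5=M[8]=29
r5=29-12=17
r4=8+4=12
r1=4-1=3
CMP r1, #0  (cmp 3,0)
BNE loop: taken
r5=M[12]=5
r5=5^14=11
r5=M[12]=5
r5=5-12=-7
r4=12+4=16
r1=3-1=2
CMP r1, #0  (cmp 2,0)
BNE loop: taken
r5=M[16]=22
r5=22^14=24
r5=M[16]=22
r5=22-12=10
r4=16+4=20
r1=2-1=1
CMP r1, #0  (cmp 1,0)
BNE loop: taken
r5=M[20]=5
r5=5^14=11
r5=M[20]=5
r5=5-12=-7
r4=20+4=24
r1=1-1=0
CMP r1, #0  (cmp 0,0)
BNE loop: not taken
After step 51: r4 = 24.

24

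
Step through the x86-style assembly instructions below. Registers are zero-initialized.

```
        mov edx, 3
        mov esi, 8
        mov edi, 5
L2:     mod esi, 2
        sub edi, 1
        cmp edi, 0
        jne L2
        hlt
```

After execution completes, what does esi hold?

0

after mov edx, 3: edx=3
after mov esi, 8: esi=8
after mov edi, 5: edi=5
after mod esi, 2: esi=8%2=0
after sub edi, 1: edi=5-1=4
cmp edi, 0  (cmp 4,0)
jne L2: taken
after mod esi, 2: esi=0%2=0
after sub edi, 1: edi=4-1=3
cmp edi, 0  (cmp 3,0)
jne L2: taken
after mod esi, 2: esi=0%2=0
after sub edi, 1: edi=3-1=2
cmp edi, 0  (cmp 2,0)
jne L2: taken
after mod esi, 2: esi=0%2=0
after sub edi, 1: edi=2-1=1
cmp edi, 0  (cmp 1,0)
jne L2: taken
after mod esi, 2: esi=0%2=0
after sub edi, 1: edi=1-1=0
cmp edi, 0  (cmp 0,0)
jne L2: not taken
halt.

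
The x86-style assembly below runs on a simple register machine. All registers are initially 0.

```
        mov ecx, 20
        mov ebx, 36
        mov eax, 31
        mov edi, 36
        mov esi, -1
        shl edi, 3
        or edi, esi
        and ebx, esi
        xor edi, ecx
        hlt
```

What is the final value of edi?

-21

mov ecx, 20 → ecx=20
mov ebx, 36 → ebx=36
mov eax, 31 → eax=31
mov edi, 36 → edi=36
mov esi, -1 → esi=-1
shl edi, 3 → edi=36<<3=288
or edi, esi → edi=288|(-1)=-1
and ebx, esi → ebx=36&(-1)=36
xor edi, ecx → edi=(-1)^20=-21
halt.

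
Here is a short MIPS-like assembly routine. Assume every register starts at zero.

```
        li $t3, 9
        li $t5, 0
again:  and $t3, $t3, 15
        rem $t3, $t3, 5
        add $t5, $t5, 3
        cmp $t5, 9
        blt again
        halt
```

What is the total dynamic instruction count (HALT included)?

18

li $t3, 9 → $t3=9
li $t5, 0 → $t5=0
and $t3, $t3, 15 → $t3=9&15=9
rem $t3, $t3, 5 → $t3=9%5=4
add $t5, $t5, 3 → $t5=0+3=3
cmp $t5, 9  (cmp 3,9)
blt again: taken
and $t3, $t3, 15 → $t3=4&15=4
rem $t3, $t3, 5 → $t3=4%5=4
add $t5, $t5, 3 → $t5=3+3=6
cmp $t5, 9  (cmp 6,9)
blt again: taken
and $t3, $t3, 15 → $t3=4&15=4
rem $t3, $t3, 5 → $t3=4%5=4
add $t5, $t5, 3 → $t5=6+3=9
cmp $t5, 9  (cmp 9,9)
blt again: not taken
halt.
Total executed instructions: 18.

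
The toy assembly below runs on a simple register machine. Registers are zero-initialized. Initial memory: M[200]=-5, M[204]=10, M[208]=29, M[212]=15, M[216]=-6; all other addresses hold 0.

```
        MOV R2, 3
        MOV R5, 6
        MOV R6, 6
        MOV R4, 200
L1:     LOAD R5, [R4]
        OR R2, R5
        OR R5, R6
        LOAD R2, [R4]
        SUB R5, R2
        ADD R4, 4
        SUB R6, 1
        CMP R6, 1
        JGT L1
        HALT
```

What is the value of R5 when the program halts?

after MOV R2, 3: R2=3
after MOV R5, 6: R5=6
after MOV R6, 6: R6=6
after MOV R4, 200: R4=200
after LOAD R5, [R4]: R5=M[200]=-5
after OR R2, R5: R2=3|(-5)=-5
after OR R5, R6: R5=(-5)|6=-1
after LOAD R2, [R4]: R2=M[200]=-5
after SUB R5, R2: R5=(-1)-(-5)=4
after ADD R4, 4: R4=200+4=204
after SUB R6, 1: R6=6-1=5
CMP R6, 1  (cmp 5,1)
JGT L1: taken
after LOAD R5, [R4]: R5=M[204]=10
after OR R2, R5: R2=(-5)|10=-5
after OR R5, R6: R5=10|5=15
after LOAD R2, [R4]: R2=M[204]=10
after SUB R5, R2: R5=15-10=5
after ADD R4, 4: R4=204+4=208
after SUB R6, 1: R6=5-1=4
CMP R6, 1  (cmp 4,1)
JGT L1: taken
after LOAD R5, [R4]: R5=M[208]=29
after OR R2, R5: R2=10|29=31
after OR R5, R6: R5=29|4=29
after LOAD R2, [R4]: R2=M[208]=29
after SUB R5, R2: R5=29-29=0
after ADD R4, 4: R4=208+4=212
after SUB R6, 1: R6=4-1=3
CMP R6, 1  (cmp 3,1)
JGT L1: taken
after LOAD R5, [R4]: R5=M[212]=15
after OR R2, R5: R2=29|15=31
after OR R5, R6: R5=15|3=15
after LOAD R2, [R4]: R2=M[212]=15
after SUB R5, R2: R5=15-15=0
after ADD R4, 4: R4=212+4=216
after SUB R6, 1: R6=3-1=2
CMP R6, 1  (cmp 2,1)
JGT L1: taken
after LOAD R5, [R4]: R5=M[216]=-6
after OR R2, R5: R2=15|(-6)=-1
after OR R5, R6: R5=(-6)|2=-6
after LOAD R2, [R4]: R2=M[216]=-6
after SUB R5, R2: R5=(-6)-(-6)=0
after ADD R4, 4: R4=216+4=220
after SUB R6, 1: R6=2-1=1
CMP R6, 1  (cmp 1,1)
JGT L1: not taken
halt.

0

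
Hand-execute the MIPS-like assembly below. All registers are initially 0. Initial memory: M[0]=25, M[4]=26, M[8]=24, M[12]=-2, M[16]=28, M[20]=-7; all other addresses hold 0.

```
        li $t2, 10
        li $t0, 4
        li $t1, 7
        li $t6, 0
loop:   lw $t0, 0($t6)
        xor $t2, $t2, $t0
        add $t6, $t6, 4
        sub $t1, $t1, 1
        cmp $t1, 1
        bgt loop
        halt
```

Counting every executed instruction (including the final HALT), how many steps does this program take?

41

$t2=10
$t0=4
$t1=7
$t6=0
$t0=M[0]=25
$t2=10^25=19
$t6=0+4=4
$t1=7-1=6
cmp $t1, 1  (cmp 6,1)
bgt loop: taken
$t0=M[4]=26
$t2=19^26=9
$t6=4+4=8
$t1=6-1=5
cmp $t1, 1  (cmp 5,1)
bgt loop: taken
$t0=M[8]=24
$t2=9^24=17
$t6=8+4=12
$t1=5-1=4
cmp $t1, 1  (cmp 4,1)
bgt loop: taken
$t0=M[12]=-2
$t2=17^(-2)=-17
$t6=12+4=16
$t1=4-1=3
cmp $t1, 1  (cmp 3,1)
bgt loop: taken
$t0=M[16]=28
$t2=(-17)^28=-13
$t6=16+4=20
$t1=3-1=2
cmp $t1, 1  (cmp 2,1)
bgt loop: taken
$t0=M[20]=-7
$t2=(-13)^(-7)=10
$t6=20+4=24
$t1=2-1=1
cmp $t1, 1  (cmp 1,1)
bgt loop: not taken
halt.
Total executed instructions: 41.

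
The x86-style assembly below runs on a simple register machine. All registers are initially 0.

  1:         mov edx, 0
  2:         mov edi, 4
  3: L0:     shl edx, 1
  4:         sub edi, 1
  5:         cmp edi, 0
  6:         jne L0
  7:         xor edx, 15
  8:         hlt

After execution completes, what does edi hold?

0

edx=0
edi=4
edx=0<<1=0
edi=4-1=3
cmp edi, 0  (cmp 3,0)
jne L0: taken
edx=0<<1=0
edi=3-1=2
cmp edi, 0  (cmp 2,0)
jne L0: taken
edx=0<<1=0
edi=2-1=1
cmp edi, 0  (cmp 1,0)
jne L0: taken
edx=0<<1=0
edi=1-1=0
cmp edi, 0  (cmp 0,0)
jne L0: not taken
edx=0^15=15
halt.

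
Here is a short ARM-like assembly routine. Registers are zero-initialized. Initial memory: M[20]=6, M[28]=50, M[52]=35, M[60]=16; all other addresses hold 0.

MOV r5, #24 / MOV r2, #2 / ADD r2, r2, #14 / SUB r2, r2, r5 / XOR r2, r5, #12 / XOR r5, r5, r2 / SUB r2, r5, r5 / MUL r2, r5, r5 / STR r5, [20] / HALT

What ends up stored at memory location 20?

after MOV r5, #24: r5=24
after MOV r2, #2: r2=2
after ADD r2, r2, #14: r2=2+14=16
after SUB r2, r2, r5: r2=16-24=-8
after XOR r2, r5, #12: r2=24^12=20
after XOR r5, r5, r2: r5=24^20=12
after SUB r2, r5, r5: r2=12-12=0
after MUL r2, r5, r5: r2=12*12=144
STR r5, [20] → M[20]=12
halt.

12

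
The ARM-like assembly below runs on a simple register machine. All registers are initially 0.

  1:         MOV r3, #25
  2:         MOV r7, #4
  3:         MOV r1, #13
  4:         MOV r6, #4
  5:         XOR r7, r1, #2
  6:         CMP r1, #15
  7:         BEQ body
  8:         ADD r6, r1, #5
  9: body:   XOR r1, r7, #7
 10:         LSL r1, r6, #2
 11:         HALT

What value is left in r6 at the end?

18

MOV r3, #25 → r3=25
MOV r7, #4 → r7=4
MOV r1, #13 → r1=13
MOV r6, #4 → r6=4
XOR r7, r1, #2 → r7=13^2=15
CMP r1, #15  (cmp 13,15)
BEQ body: not taken
ADD r6, r1, #5 → r6=13+5=18
XOR r1, r7, #7 → r1=15^7=8
LSL r1, r6, #2 → r1=18<<2=72
halt.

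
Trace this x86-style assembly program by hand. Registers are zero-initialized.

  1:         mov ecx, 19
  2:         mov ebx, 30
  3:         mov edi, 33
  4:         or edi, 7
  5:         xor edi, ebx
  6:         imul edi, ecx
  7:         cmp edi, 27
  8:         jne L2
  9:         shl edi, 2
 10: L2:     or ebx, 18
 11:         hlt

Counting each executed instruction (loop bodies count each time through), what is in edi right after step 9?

mov ecx, 19 → ecx=19
mov ebx, 30 → ebx=30
mov edi, 33 → edi=33
or edi, 7 → edi=33|7=39
xor edi, ebx → edi=39^30=57
imul edi, ecx → edi=57*19=1083
cmp edi, 27  (cmp 1083,27)
jne L2: taken
or ebx, 18 → ebx=30|18=30
After step 9: edi = 1083.

1083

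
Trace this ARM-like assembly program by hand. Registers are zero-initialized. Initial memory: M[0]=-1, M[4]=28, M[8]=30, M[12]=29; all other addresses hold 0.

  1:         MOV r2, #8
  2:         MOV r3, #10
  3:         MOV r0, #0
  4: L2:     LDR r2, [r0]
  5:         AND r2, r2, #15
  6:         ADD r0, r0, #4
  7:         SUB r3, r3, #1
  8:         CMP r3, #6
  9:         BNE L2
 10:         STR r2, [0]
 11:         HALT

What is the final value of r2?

r2=8
r3=10
r0=0
r2=M[0]=-1
r2=(-1)&15=15
r0=0+4=4
r3=10-1=9
CMP r3, #6  (cmp 9,6)
BNE L2: taken
r2=M[4]=28
r2=28&15=12
r0=4+4=8
r3=9-1=8
CMP r3, #6  (cmp 8,6)
BNE L2: taken
r2=M[8]=30
r2=30&15=14
r0=8+4=12
r3=8-1=7
CMP r3, #6  (cmp 7,6)
BNE L2: taken
r2=M[12]=29
r2=29&15=13
r0=12+4=16
r3=7-1=6
CMP r3, #6  (cmp 6,6)
BNE L2: not taken
STR r2, [0] → M[0]=13
halt.

13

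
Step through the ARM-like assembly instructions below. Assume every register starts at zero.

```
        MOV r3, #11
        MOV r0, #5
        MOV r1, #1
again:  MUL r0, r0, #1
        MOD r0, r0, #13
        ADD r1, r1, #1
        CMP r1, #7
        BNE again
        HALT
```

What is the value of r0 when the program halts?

r3=11
r0=5
r1=1
r0=5*1=5
r0=5%13=5
r1=1+1=2
CMP r1, #7  (cmp 2,7)
BNE again: taken
r0=5*1=5
r0=5%13=5
r1=2+1=3
CMP r1, #7  (cmp 3,7)
BNE again: taken
r0=5*1=5
r0=5%13=5
r1=3+1=4
CMP r1, #7  (cmp 4,7)
BNE again: taken
r0=5*1=5
r0=5%13=5
r1=4+1=5
CMP r1, #7  (cmp 5,7)
BNE again: taken
r0=5*1=5
r0=5%13=5
r1=5+1=6
CMP r1, #7  (cmp 6,7)
BNE again: taken
r0=5*1=5
r0=5%13=5
r1=6+1=7
CMP r1, #7  (cmp 7,7)
BNE again: not taken
halt.

5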